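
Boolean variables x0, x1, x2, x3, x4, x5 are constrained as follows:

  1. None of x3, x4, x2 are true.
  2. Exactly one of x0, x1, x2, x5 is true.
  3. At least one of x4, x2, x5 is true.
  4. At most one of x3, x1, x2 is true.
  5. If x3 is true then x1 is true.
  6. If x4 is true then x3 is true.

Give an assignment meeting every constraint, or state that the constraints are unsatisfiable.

x0 = False, x1 = False, x2 = False, x3 = False, x4 = False, x5 = True

  (1) {x3, x4, x2}: 0 true — none ✓
  (2) {x0, x1, x2, x5}: 1 true — exactly one ✓
  (3) {x4, x2, x5}: 1 true — at least one ✓
  (4) {x3, x1, x2}: 0 true — at most one ✓
  (5) x3=F ⇒ x1: vacuous ✓
  (6) x4=F ⇒ x3: vacuous ✓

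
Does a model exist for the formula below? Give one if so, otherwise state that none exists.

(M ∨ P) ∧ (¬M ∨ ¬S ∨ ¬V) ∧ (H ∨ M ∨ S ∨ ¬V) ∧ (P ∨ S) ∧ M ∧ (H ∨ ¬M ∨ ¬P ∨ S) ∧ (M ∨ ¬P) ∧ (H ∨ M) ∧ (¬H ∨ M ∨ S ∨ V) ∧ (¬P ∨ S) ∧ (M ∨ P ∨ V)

M = True, H = False, V = False, S = True, P = False

Unit clause (M) forces M = True.
Set H = False.
Try V = True:
  (¬M ∨ ¬S ∨ ¬V) forces S = False.
  (P ∨ S) forces P = True.
  clause (H ∨ ¬M ∨ ¬P ∨ S) is falsified — backtrack.
So V = False.
Set S = True.
Set P = False.
All clauses satisfied.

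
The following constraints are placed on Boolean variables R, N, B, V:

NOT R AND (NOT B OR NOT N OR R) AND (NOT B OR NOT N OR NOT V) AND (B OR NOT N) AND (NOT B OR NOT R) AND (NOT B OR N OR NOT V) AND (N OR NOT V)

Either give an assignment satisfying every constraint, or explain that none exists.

Unit clause (NOT R) forces R = False.
Try N = True:
  (NOT B OR NOT N OR R) forces B = False.
  clause (B OR NOT N) is falsified — backtrack.
So N = False.
  then (N OR NOT V) forces V = False.
Set B = False.
All clauses satisfied.

R = False, N = False, B = False, V = False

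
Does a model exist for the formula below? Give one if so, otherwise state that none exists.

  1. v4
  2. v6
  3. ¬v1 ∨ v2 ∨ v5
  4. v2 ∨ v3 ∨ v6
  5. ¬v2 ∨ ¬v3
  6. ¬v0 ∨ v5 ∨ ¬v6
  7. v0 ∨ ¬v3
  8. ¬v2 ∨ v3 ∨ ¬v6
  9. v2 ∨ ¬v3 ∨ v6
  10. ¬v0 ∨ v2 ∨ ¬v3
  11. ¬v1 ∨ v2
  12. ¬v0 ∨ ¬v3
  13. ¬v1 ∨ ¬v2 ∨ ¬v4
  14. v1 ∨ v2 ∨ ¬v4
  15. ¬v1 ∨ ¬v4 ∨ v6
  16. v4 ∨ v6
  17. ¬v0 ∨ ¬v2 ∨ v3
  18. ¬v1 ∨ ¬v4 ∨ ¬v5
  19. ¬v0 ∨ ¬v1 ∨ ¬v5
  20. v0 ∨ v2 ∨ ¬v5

No satisfying assignment exists.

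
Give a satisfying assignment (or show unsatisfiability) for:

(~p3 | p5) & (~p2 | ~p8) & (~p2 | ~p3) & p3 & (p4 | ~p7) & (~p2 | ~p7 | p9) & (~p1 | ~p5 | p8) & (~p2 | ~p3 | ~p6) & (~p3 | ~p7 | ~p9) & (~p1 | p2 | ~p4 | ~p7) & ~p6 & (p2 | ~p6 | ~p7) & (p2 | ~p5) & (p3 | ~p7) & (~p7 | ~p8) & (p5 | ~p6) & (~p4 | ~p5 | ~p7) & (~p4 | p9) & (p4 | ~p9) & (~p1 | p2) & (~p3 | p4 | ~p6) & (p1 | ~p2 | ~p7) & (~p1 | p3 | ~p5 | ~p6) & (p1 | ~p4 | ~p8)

The formula is unsatisfiable.

Case p3 = True:
  (~p3 | p5) forces p5 = True.
  (~p2 | ~p3) forces p2 = False.
  Clause (p2 | ~p5) is falsified — contradiction.
Case p3 = False:
  Clause (p3) is falsified — contradiction.
Both cases fail, so the formula is unsatisfiable.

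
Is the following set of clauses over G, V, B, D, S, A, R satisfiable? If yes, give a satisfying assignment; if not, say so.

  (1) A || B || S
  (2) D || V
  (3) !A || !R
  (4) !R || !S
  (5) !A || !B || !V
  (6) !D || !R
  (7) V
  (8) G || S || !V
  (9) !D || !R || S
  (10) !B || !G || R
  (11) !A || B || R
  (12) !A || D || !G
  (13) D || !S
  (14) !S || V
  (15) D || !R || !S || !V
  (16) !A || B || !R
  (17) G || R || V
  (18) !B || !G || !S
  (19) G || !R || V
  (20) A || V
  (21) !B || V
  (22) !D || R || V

G: False, V: True, B: True, D: True, S: True, A: False, R: False

Unit clause (V) forces V = True.
Set G = False.
  then (G || S || !V) forces S = True.
  then (D || !S) forces D = True.
  then (!R || !S) forces R = False.
Set B = True.
  then (!A || !B || !V) forces A = False.
All clauses satisfied.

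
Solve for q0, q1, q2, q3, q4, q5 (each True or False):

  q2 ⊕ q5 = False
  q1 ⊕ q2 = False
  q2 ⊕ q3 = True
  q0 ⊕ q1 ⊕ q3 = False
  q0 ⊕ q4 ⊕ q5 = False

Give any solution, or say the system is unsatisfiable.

q0: True; q1: True; q2: True; q3: False; q4: False; q5: True

q2 ⊕ q5 = T ⊕ T = False ✓
q1 ⊕ q2 = T ⊕ T = False ✓
q2 ⊕ q3 = T ⊕ F = True ✓
q0 ⊕ q1 ⊕ q3 = T ⊕ T ⊕ F = False ✓
q0 ⊕ q4 ⊕ q5 = T ⊕ F ⊕ T = False ✓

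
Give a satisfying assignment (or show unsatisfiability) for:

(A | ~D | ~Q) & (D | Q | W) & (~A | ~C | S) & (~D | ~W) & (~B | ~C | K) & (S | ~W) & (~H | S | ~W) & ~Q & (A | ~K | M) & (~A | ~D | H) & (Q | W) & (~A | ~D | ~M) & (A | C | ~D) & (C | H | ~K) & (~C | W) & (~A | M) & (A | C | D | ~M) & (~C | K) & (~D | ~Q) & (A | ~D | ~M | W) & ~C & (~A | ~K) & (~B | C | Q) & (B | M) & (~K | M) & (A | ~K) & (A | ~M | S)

Unit clause (~Q) forces Q = False.
In (Q | W) only W is left, so W = True.
Unit clause (~C) forces C = False.
In (~B | C | Q) only ~B is left, so B = False.
In (B | M) only M is left, so M = True.
In (~D | ~W) only ~D is left, so D = False.
In (S | ~W) only S is left, so S = True.
In (A | C | D | ~M) only A is left, so A = True.
In (~A | ~K) only ~K is left, so K = False.
Set H = False.
All clauses satisfied.

B = False; S = True; D = False; A = True; K = False; W = True; H = False; C = False; Q = False; M = True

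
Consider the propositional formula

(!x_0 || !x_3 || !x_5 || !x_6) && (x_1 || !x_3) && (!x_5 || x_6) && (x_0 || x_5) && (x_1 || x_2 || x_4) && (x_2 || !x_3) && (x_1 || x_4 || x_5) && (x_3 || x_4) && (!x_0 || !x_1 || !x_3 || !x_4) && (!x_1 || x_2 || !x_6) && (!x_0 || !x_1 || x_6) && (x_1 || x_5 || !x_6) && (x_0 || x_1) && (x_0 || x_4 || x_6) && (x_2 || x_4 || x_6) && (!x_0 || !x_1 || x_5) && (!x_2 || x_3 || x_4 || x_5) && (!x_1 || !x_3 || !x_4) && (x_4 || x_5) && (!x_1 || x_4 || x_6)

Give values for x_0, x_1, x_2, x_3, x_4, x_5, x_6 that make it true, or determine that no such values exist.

Set x_0 = False.
  then (x_0 || x_5) forces x_5 = True.
  then (x_0 || x_1) forces x_1 = True.
  then (!x_5 || x_6) forces x_6 = True.
  then (!x_1 || x_2 || !x_6) forces x_2 = True.
Set x_3 = True.
  then (!x_1 || !x_3 || !x_4) forces x_4 = False.
All clauses satisfied.

x_0 = False; x_1 = True; x_2 = True; x_3 = True; x_4 = False; x_5 = True; x_6 = True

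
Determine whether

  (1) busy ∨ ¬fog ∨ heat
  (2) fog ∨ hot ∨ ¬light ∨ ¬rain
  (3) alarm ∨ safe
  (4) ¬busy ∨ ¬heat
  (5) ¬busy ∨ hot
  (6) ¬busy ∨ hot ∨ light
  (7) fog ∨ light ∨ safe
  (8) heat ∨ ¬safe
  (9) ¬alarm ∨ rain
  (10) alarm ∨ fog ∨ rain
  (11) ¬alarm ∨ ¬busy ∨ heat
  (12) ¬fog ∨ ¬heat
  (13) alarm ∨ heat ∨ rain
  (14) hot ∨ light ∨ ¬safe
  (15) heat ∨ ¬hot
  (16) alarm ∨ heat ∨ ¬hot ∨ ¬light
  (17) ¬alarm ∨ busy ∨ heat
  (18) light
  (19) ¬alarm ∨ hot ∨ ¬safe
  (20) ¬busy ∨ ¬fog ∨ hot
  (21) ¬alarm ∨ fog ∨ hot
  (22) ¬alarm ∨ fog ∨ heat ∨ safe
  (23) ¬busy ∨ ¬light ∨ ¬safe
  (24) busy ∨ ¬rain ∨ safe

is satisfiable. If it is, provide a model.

fog = False, safe = True, light = True, busy = False, hot = True, alarm = True, rain = True, heat = True

Unit clause (light) forces light = True.
Set fog = False.
Set safe = True.
  then (heat ∨ ¬safe) forces heat = True.
  then (¬busy ∨ ¬light ∨ ¬safe) forces busy = False.
Try hot = False:
  (fog ∨ hot ∨ ¬light ∨ ¬rain) forces rain = False.
  (¬alarm ∨ rain) forces alarm = False.
  clause (alarm ∨ fog ∨ rain) is falsified — backtrack.
So hot = True.
Set alarm = True.
  then (¬alarm ∨ rain) forces rain = True.
All clauses satisfied.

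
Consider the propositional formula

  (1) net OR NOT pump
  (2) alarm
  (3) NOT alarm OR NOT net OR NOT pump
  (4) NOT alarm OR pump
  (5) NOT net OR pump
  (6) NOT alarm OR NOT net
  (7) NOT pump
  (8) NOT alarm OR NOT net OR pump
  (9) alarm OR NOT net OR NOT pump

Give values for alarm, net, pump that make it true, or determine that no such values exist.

Unsatisfiable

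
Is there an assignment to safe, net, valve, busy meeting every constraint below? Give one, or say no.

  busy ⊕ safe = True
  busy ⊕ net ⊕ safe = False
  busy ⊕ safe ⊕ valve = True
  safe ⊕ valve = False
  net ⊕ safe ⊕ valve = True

safe: False; net: True; valve: False; busy: True

busy ⊕ safe = T ⊕ F = True ✓
busy ⊕ net ⊕ safe = T ⊕ T ⊕ F = False ✓
busy ⊕ safe ⊕ valve = T ⊕ F ⊕ F = True ✓
safe ⊕ valve = F ⊕ F = False ✓
net ⊕ safe ⊕ valve = T ⊕ F ⊕ F = True ✓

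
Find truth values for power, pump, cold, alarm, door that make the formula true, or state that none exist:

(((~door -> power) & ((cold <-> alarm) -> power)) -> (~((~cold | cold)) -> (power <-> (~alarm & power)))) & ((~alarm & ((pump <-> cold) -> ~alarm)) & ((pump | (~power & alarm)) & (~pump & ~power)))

Unsatisfiable

Case power = True: the conjunct ~power is False.
Case power = False: the formula simplifies to (~alarm & ((pump <-> cold) -> ~alarm)) & ((pump | alarm) & ~pump).
  alarm = True: the conjunct ~alarm is False.
  alarm = False: simplifies to pump & ~pump.
    pump = True: the conjunct ~pump is False.
    pump = False: the conjunct pump is False.
Both cases fail — unsatisfiable.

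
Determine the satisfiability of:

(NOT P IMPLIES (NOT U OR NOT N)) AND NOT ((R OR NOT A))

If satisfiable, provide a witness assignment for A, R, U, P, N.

A = True, R = False, U = False, P = False, N = False

  NOT P IMPLIES (NOT U OR NOT N) = True
    NOT P = True
    NOT U OR NOT N = True
      NOT U = True
      NOT N = True
  NOT ((R OR NOT A)) = True
    R OR NOT A = False
      NOT A = False
Both conjuncts True, so the formula holds.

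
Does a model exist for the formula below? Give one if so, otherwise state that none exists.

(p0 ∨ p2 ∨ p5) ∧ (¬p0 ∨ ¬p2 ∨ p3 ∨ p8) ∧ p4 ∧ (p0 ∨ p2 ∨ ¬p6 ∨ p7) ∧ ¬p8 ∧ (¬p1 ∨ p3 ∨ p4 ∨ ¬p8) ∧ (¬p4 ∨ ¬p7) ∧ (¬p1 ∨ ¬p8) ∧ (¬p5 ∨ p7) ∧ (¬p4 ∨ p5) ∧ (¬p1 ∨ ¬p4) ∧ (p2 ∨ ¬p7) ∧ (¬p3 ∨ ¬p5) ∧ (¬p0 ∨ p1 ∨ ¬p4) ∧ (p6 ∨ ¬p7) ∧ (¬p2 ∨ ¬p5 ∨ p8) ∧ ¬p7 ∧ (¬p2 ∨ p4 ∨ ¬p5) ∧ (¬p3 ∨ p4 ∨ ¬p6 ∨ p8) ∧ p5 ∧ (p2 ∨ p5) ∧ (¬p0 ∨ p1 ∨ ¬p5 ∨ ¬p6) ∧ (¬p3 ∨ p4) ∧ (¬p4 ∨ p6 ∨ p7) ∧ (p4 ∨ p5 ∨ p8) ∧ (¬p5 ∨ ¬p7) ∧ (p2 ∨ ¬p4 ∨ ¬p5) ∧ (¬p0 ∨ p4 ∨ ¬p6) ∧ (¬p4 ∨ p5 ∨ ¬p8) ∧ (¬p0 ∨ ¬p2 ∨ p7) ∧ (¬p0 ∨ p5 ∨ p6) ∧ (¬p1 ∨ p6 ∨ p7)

The formula is unsatisfiable.

Case p4 = True:
  (¬p8) forces p8 = False.
  (¬p4 ∨ ¬p7) forces p7 = False.
  (¬p5 ∨ p7) forces p5 = False.
  Clause (¬p4 ∨ p5) is falsified — contradiction.
Case p4 = False:
  Clause (p4) is falsified — contradiction.
Both cases fail, so the formula is unsatisfiable.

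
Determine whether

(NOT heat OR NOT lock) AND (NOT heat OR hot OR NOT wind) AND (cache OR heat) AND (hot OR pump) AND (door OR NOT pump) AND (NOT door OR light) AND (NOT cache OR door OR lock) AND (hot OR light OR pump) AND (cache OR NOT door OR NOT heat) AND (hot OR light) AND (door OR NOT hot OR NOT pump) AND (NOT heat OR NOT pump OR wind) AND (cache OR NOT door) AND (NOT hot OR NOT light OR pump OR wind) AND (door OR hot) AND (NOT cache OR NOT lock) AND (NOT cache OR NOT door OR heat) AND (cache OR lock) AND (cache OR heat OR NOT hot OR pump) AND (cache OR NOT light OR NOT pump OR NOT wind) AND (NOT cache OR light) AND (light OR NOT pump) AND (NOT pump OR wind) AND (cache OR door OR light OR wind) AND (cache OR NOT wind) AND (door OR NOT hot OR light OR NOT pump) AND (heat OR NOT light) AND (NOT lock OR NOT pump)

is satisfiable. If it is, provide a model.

Try heat = False:
  (cache OR heat) forces cache = True.
  (NOT cache OR NOT lock) forces lock = False.
  (NOT cache OR door OR lock) forces door = True.
  clause (NOT cache OR NOT door OR heat) is falsified — backtrack.
So heat = True.
  then (NOT heat OR NOT lock) forces lock = False.
  then (cache OR lock) forces cache = True.
  then (NOT cache OR light) forces light = True.
  then (NOT cache OR door OR lock) forces door = True.
Set hot = True.
Set pump = True.
  then (NOT heat OR NOT pump OR wind) forces wind = True.
All clauses satisfied.

heat = True; cache = True; hot = True; lock = False; door = True; pump = True; light = True; wind = True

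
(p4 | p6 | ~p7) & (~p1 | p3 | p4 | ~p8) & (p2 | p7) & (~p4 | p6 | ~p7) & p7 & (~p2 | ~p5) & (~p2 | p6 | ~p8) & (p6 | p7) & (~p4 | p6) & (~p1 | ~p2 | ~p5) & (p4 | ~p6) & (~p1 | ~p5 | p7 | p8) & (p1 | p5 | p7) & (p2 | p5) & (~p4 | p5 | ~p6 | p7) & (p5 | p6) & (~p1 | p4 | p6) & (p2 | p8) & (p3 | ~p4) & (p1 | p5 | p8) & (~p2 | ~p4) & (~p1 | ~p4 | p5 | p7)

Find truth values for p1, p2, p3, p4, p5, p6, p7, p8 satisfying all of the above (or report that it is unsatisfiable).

p1 = True, p2 = False, p3 = True, p4 = True, p5 = True, p6 = True, p7 = True, p8 = True

Unit clause (p7) forces p7 = True.
Set p1 = True.
Try p2 = True:
  (~p2 | ~p5) forces p5 = False.
  (p5 | p6) forces p6 = True.
  (p4 | ~p6) forces p4 = True.
  clause (~p2 | ~p4) is falsified — backtrack.
So p2 = False.
  then (p2 | p5) forces p5 = True.
  then (p2 | p8) forces p8 = True.
Set p3 = True.
Try p4 = False:
  (p4 | p6 | ~p7) forces p6 = True.
  clause (p4 | ~p6) is falsified — backtrack.
So p4 = True.
  then (~p4 | p6 | ~p7) forces p6 = True.
All clauses satisfied.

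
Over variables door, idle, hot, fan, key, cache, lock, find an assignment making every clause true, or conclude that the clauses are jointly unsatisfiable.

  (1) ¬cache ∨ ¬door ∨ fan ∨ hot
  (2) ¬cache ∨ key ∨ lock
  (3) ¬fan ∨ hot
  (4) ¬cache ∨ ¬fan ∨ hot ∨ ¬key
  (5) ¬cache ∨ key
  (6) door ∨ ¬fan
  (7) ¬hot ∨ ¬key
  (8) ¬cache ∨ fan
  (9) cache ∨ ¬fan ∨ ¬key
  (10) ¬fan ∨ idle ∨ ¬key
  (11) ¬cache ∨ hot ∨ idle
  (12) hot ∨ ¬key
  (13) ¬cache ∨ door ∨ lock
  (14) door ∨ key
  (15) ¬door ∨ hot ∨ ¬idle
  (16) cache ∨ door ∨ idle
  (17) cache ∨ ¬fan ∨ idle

Try door = False:
  (door ∨ ¬fan) forces fan = False.
  (¬cache ∨ fan) forces cache = False.
  (door ∨ key) forces key = True.
  (¬hot ∨ ¬key) forces hot = False.
  clause (hot ∨ ¬key) is falsified — backtrack.
So door = True.
Set idle = False.
Set hot = False.
  then (¬fan ∨ hot) forces fan = False.
  then (¬cache ∨ fan) forces cache = False.
  then (hot ∨ ¬key) forces key = False.
Set lock = True.
All clauses satisfied.

door=T, idle=F, hot=F, fan=F, key=F, cache=F, lock=T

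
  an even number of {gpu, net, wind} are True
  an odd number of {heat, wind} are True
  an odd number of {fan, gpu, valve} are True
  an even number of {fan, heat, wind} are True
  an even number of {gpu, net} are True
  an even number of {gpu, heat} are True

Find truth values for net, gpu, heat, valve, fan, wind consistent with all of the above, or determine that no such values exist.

net: True, gpu: True, heat: True, valve: True, fan: True, wind: False

{gpu, net, wind}: 2 true → even ✓
{heat, wind}: 1 true → odd ✓
{fan, gpu, valve}: 3 true → odd ✓
{fan, heat, wind}: 2 true → even ✓
{gpu, net}: 2 true → even ✓
{gpu, heat}: 2 true → even ✓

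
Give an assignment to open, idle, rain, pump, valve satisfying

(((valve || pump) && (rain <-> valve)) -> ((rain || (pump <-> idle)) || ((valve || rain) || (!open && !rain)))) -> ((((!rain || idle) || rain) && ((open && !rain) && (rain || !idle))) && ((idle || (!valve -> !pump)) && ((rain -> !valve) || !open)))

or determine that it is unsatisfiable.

open=T, idle=F, rain=F, pump=T, valve=T

  (((valve || pump) && (rain <-> valve)) -> ((rain || (pump <-> idle)) || ((valve || rain) || (!open && !rain)))) -> ((((!rain || idle) || rain) && ((open && !rain) && (rain || !idle))) && ((idle || (!valve -> !pump)) && ((rain -> !valve) || !open))) = True
    ((valve || pump) && (rain <-> valve)) -> ((rain || (pump <-> idle)) || ((valve || rain) || (!open && !rain))) = True
      (valve || pump) && (rain <-> valve) = False
        valve || pump = True
        rain <-> valve = False
      (rain || (pump <-> idle)) || ((valve || rain) || (!open && !rain)) = True
        rain || (pump <-> idle) = False
          pump <-> idle = False
        (valve || rain) || (!open && !rain) = True
          valve || rain = True
          !open && !rain = False
            !open = False
            !rain = True
    (((!rain || idle) || rain) && ((open && !rain) && (rain || !idle))) && ((idle || (!valve -> !pump)) && ((rain -> !valve) || !open)) = True
      ((!rain || idle) || rain) && ((open && !rain) && (rain || !idle)) = True
        (!rain || idle) || rain = True
          !rain || idle = True
            !rain = True
        (open && !rain) && (rain || !idle) = True
          open && !rain = True
            !rain = True
          rain || !idle = True
            !idle = True
      (idle || (!valve -> !pump)) && ((rain -> !valve) || !open) = True
        idle || (!valve -> !pump) = True
          !valve -> !pump = True
            !valve = False
            !pump = False
        (rain -> !valve) || !open = True
          rain -> !valve = True
            !valve = False
          !open = False
The formula evaluates to True.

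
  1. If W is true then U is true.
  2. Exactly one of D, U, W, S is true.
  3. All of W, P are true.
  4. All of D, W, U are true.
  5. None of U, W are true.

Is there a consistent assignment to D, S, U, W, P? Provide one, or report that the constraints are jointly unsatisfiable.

Unsatisfiable

Case U = True:
  Constraint (5) is violated (U=T) — contradiction.
Case U = False:
  Constraint (4) is violated (U=F) — contradiction.
Both cases fail — unsatisfiable.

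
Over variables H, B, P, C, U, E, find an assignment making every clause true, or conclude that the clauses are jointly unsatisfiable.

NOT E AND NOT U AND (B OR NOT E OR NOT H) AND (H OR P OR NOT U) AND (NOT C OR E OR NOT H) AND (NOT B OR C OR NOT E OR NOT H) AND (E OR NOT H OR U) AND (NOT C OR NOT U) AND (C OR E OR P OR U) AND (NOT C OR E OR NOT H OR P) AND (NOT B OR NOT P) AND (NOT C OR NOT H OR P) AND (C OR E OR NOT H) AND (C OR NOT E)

Unit clause (NOT E) forces E = False.
Unit clause (NOT U) forces U = False.
In (E OR NOT H OR U) only NOT H is left, so H = False.
Set B = True.
  then (NOT B OR NOT P) forces P = False.
  then (C OR E OR P OR U) forces C = True.
All clauses satisfied.

H = False; B = True; P = False; C = True; U = False; E = False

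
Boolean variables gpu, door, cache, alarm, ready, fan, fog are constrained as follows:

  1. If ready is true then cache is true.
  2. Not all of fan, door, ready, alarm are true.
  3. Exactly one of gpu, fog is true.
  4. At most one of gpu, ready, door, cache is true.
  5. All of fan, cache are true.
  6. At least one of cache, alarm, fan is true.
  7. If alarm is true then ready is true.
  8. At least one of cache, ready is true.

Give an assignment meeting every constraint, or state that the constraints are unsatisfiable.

gpu = False, door = False, cache = True, alarm = False, ready = False, fan = True, fog = True

  (1) ready=F ⇒ cache: vacuous ✓
  (2) {fan, door, ready, alarm}: 1/4 true — not all ✓
  (3) {gpu, fog}: 1 true — exactly one ✓
  (4) {gpu, ready, door, cache}: 1 true — at most one ✓
  (5) {fan, cache}: all 2 true ✓
  (6) {cache, alarm, fan}: 2 true — at least one ✓
  (7) alarm=F ⇒ ready: vacuous ✓
  (8) {cache, ready}: 1 true — at least one ✓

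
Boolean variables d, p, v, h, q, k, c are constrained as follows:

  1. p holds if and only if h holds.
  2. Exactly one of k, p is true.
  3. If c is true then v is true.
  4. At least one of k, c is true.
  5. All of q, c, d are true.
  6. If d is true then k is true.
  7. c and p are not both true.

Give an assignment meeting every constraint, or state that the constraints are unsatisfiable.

d = True, p = False, v = True, h = False, q = True, k = True, c = True

  (1) p=F, h=F — same ✓
  (2) {k, p}: 1 true — exactly one ✓
  (3) c=T ⇒ v: T ✓
  (4) {k, c}: 2 true — at least one ✓
  (5) {q, c, d}: all 3 true ✓
  (6) d=T ⇒ k: T ✓
  (7) c=T, p=F — not both ✓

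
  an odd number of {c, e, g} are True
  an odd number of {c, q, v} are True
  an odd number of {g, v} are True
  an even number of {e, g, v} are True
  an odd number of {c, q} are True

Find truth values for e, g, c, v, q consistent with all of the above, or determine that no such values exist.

e = True; g = True; c = True; v = False; q = False

{c, e, g}: 3 true → odd ✓
{c, q, v}: 1 true → odd ✓
{g, v}: 1 true → odd ✓
{e, g, v}: 2 true → even ✓
{c, q}: 1 true → odd ✓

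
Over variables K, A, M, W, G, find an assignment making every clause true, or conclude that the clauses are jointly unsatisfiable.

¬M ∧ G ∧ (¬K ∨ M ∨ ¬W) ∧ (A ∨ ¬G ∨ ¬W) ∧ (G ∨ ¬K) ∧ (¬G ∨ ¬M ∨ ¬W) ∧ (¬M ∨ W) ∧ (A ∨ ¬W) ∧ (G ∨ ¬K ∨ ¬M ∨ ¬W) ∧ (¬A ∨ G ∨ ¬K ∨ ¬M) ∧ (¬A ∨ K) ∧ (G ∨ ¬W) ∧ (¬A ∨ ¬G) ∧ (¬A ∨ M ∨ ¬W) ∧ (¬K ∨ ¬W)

Unit clause (¬M) forces M = False.
Unit clause (G) forces G = True.
In (¬A ∨ ¬G) only ¬A is left, so A = False.
In (A ∨ ¬G ∨ ¬W) only ¬W is left, so W = False.
Set K = True.
All clauses satisfied.

K=T; A=F; M=F; W=F; G=T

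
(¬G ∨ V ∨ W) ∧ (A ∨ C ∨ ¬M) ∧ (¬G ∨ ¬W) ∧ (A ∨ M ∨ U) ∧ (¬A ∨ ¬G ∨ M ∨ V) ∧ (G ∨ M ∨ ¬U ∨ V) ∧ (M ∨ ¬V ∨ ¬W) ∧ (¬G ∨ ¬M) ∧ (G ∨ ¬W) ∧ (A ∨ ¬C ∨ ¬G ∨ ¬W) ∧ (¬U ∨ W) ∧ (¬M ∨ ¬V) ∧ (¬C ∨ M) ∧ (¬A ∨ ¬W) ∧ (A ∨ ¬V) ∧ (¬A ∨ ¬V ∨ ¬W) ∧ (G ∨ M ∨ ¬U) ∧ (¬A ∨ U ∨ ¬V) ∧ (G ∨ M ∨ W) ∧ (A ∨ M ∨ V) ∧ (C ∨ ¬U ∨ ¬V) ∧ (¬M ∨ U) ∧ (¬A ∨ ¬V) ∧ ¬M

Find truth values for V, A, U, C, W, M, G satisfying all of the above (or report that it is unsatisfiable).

UNSATISFIABLE

Case A = True:
  (¬A ∨ ¬W) forces W = False.
  (¬U ∨ W) forces U = False.
  (¬A ∨ U ∨ ¬V) forces V = False.
  (¬G ∨ V ∨ W) forces G = False.
  (G ∨ M ∨ W) forces M = True.
  Clause (¬M ∨ U) is falsified — contradiction.
Case A = False:
  (A ∨ ¬V) forces V = False.
  (A ∨ M ∨ V) forces M = True.
  Clause (¬M) is falsified — contradiction.
Both cases fail, so the formula is unsatisfiable.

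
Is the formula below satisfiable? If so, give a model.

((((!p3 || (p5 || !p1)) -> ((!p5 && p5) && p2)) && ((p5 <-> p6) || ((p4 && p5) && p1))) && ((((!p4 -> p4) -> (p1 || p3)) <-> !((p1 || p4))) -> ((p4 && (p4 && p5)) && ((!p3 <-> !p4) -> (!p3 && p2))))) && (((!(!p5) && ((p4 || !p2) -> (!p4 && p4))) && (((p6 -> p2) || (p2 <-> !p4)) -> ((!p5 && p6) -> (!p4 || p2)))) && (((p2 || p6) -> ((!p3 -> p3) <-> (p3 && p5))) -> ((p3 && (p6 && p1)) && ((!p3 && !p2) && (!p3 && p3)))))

The formula is unsatisfiable.

Case p5 = True: the conjunct (!p3 || (p5 || !p1)) -> ((!p5 && p5) && p2) becomes (!p3 || True) -> (False && p2) = False.
Case p5 = False: the conjunct !(!p5) becomes !(!False) = False.
Both cases fail — unsatisfiable.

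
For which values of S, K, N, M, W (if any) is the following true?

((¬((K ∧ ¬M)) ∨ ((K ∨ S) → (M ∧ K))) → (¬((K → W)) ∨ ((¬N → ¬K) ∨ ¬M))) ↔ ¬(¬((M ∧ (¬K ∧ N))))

S = True, K = False, N = True, M = True, W = True

  ((¬((K ∧ ¬M)) ∨ ((K ∨ S) → (M ∧ K))) → (¬((K → W)) ∨ ((¬N → ¬K) ∨ ¬M))) ↔ ¬(¬((M ∧ (¬K ∧ N)))) = True
    (¬((K ∧ ¬M)) ∨ ((K ∨ S) → (M ∧ K))) → (¬((K → W)) ∨ ((¬N → ¬K) ∨ ¬M)) = True
      ¬((K ∧ ¬M)) ∨ ((K ∨ S) → (M ∧ K)) = True
        ¬((K ∧ ¬M)) = True
          K ∧ ¬M = False
            ¬M = False
        (K ∨ S) → (M ∧ K) = False
          K ∨ S = True
          M ∧ K = False
      ¬((K → W)) ∨ ((¬N → ¬K) ∨ ¬M) = True
        ¬((K → W)) = False
          K → W = True
        (¬N → ¬K) ∨ ¬M = True
          ¬N → ¬K = True
            ¬N = False
            ¬K = True
          ¬M = False
    ¬(¬((M ∧ (¬K ∧ N)))) = True
      ¬((M ∧ (¬K ∧ N))) = False
        M ∧ (¬K ∧ N) = True
          ¬K ∧ N = True
            ¬K = True
The formula evaluates to True.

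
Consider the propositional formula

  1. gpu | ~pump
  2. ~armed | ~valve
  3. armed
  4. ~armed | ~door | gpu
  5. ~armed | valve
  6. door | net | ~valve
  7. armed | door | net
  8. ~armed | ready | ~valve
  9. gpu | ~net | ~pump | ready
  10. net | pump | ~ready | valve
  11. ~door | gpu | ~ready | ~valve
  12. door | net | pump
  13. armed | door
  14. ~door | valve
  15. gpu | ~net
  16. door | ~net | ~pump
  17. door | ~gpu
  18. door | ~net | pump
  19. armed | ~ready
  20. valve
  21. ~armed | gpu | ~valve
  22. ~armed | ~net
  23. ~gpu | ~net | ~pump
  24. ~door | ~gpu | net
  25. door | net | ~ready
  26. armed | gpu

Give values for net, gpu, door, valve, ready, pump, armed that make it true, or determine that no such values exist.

Case valve = True:
  (~armed | ~valve) forces armed = False.
  Clause (armed) is falsified — contradiction.
Case valve = False:
  Clause (valve) is falsified — contradiction.
Both cases fail, so the formula is unsatisfiable.

Unsatisfiable — no assignment works.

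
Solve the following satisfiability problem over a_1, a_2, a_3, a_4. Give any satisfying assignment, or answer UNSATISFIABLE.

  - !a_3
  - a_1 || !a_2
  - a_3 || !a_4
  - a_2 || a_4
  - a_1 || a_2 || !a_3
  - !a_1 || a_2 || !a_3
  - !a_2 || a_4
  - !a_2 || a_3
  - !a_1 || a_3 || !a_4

UNSATISFIABLE

Case a_3 = True:
  Clause (!a_3) is falsified — contradiction.
Case a_3 = False:
  (a_3 || !a_4) forces a_4 = False.
  (a_2 || a_4) forces a_2 = True.
  Clause (!a_2 || a_4) is falsified — contradiction.
Both cases fail, so the formula is unsatisfiable.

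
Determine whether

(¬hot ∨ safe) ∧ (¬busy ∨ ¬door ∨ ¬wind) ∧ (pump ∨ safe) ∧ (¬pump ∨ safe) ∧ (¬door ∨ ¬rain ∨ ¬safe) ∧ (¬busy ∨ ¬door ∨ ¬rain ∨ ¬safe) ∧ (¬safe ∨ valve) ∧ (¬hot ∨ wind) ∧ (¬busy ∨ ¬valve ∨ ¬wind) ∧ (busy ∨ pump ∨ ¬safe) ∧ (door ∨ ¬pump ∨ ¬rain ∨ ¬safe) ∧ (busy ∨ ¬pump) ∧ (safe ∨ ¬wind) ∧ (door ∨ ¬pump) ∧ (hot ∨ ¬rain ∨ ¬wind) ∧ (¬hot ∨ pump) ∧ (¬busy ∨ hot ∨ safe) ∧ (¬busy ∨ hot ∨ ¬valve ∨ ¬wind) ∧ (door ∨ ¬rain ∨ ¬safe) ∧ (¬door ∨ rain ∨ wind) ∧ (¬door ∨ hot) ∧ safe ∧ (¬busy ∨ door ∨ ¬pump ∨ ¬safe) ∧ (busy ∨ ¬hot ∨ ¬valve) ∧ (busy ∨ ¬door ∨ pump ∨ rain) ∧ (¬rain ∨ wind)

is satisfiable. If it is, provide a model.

Unit clause (safe) forces safe = True.
In (¬safe ∨ valve) only valve is left, so valve = True.
Try busy = False:
  (busy ∨ pump ∨ ¬safe) forces pump = True.
  clause (busy ∨ ¬pump) is falsified — backtrack.
So busy = True.
  then (¬busy ∨ ¬valve ∨ ¬wind) forces wind = False.
  then (¬rain ∨ wind) forces rain = False.
  then (¬hot ∨ wind) forces hot = False.
  then (¬door ∨ rain ∨ wind) forces door = False.
  then (¬busy ∨ door ∨ ¬pump ∨ ¬safe) forces pump = False.
All clauses satisfied.

busy: True; door: False; pump: False; wind: False; valve: True; rain: False; hot: False; safe: True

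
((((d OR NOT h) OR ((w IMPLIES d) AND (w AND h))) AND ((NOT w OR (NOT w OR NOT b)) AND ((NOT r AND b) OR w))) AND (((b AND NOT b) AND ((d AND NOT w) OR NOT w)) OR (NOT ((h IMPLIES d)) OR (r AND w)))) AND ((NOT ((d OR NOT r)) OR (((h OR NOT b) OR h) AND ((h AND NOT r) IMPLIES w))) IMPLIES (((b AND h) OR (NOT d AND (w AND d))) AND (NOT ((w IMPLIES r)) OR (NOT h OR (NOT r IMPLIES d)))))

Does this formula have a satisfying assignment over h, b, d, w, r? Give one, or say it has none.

No satisfying assignment exists.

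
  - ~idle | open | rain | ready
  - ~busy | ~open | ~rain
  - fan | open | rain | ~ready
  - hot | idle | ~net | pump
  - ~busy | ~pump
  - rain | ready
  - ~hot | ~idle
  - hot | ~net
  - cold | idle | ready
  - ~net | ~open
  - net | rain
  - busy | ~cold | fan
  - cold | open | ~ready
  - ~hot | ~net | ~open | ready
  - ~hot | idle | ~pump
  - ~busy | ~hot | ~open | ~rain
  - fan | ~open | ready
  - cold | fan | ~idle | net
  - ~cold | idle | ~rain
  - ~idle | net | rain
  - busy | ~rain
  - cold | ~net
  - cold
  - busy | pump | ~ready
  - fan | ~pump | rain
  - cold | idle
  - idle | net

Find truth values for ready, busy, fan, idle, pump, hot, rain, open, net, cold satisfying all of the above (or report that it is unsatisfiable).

ready = False, busy = True, fan = False, idle = True, pump = False, hot = False, rain = True, open = False, net = False, cold = True

Unit clause (cold) forces cold = True.
Set ready = False.
  then (rain | ready) forces rain = True.
  then (~cold | idle | ~rain) forces idle = True.
  then (busy | ~rain) forces busy = True.
  then (~busy | ~open | ~rain) forces open = False.
  then (~busy | ~pump) forces pump = False.
  then (~hot | ~idle) forces hot = False.
  then (hot | ~net) forces net = False.
Set fan = False.
All clauses satisfied.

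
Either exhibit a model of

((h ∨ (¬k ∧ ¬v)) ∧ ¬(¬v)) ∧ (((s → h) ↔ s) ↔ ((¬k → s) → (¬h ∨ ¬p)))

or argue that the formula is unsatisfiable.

h = True, p = False, v = True, s = True, k = False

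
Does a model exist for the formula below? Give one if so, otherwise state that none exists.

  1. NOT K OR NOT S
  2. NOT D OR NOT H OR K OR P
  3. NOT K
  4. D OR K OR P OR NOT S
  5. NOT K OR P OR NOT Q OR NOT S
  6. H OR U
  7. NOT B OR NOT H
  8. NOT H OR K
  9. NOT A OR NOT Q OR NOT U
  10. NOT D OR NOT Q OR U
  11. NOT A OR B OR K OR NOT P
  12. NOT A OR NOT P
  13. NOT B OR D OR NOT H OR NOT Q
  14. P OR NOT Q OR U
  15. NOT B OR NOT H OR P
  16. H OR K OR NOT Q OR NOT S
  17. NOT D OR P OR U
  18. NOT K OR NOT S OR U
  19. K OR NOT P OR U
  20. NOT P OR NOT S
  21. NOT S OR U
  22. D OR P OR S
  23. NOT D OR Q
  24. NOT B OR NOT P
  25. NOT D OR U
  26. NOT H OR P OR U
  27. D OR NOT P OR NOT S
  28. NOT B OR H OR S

Unit clause (NOT K) forces K = False.
In (NOT H OR K) only NOT H is left, so H = False.
In (H OR U) only U is left, so U = True.
Set P = True.
  then (NOT A OR NOT P) forces A = False.
  then (NOT P OR NOT S) forces S = False.
  then (NOT B OR NOT P) forces B = False.
Set Q = False.
  then (NOT D OR Q) forces D = False.
All clauses satisfied.

K=F, H=F, P=T, Q=F, S=F, D=F, B=F, A=F, U=T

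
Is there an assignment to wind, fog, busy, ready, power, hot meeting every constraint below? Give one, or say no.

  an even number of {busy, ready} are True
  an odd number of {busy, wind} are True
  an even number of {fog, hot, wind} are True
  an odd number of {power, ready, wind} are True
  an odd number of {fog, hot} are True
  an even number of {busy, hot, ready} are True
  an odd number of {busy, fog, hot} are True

wind = True; fog = True; busy = False; ready = False; power = False; hot = False

{busy, ready}: 0 true → even ✓
{busy, wind}: 1 true → odd ✓
{fog, hot, wind}: 2 true → even ✓
{power, ready, wind}: 1 true → odd ✓
{fog, hot}: 1 true → odd ✓
{busy, hot, ready}: 0 true → even ✓
{busy, fog, hot}: 1 true → odd ✓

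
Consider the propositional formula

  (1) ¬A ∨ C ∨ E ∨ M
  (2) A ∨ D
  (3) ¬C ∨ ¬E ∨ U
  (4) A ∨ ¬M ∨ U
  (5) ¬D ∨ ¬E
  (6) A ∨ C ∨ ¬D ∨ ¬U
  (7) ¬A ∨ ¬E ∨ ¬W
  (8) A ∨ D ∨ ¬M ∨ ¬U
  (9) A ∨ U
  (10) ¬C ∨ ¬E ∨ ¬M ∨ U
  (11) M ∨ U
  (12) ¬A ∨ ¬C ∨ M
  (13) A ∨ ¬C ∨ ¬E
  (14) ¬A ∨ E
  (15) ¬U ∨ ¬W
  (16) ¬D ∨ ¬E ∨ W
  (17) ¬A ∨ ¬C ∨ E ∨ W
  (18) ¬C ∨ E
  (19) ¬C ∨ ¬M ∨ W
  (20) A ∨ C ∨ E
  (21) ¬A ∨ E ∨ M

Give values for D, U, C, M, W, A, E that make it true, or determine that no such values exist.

D: False, U: True, C: False, M: False, W: False, A: True, E: True

Try D = True:
  (¬D ∨ ¬E) forces E = False.
  (¬A ∨ E) forces A = False.
  (A ∨ U) forces U = True.
  (A ∨ C ∨ ¬D ∨ ¬U) forces C = True.
  clause (¬C ∨ E) is falsified — backtrack.
So D = False.
  then (A ∨ D) forces A = True.
  then (¬A ∨ E) forces E = True.
  then (¬A ∨ ¬E ∨ ¬W) forces W = False.
Set U = True.
Try C = True:
  (¬A ∨ ¬C ∨ M) forces M = True.
  clause (¬C ∨ ¬M ∨ W) is falsified — backtrack.
So C = False.
Set M = False.
All clauses satisfied.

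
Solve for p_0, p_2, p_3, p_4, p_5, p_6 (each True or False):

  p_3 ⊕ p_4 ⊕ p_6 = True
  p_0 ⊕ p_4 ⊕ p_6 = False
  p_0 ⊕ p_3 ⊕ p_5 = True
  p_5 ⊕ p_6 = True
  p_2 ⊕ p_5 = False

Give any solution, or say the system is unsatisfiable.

p_0: True; p_2: False; p_3: False; p_4: False; p_5: False; p_6: True

p_3 ⊕ p_4 ⊕ p_6 = F ⊕ F ⊕ T = True ✓
p_0 ⊕ p_4 ⊕ p_6 = T ⊕ F ⊕ T = False ✓
p_0 ⊕ p_3 ⊕ p_5 = T ⊕ F ⊕ F = True ✓
p_5 ⊕ p_6 = F ⊕ T = True ✓
p_2 ⊕ p_5 = F ⊕ F = False ✓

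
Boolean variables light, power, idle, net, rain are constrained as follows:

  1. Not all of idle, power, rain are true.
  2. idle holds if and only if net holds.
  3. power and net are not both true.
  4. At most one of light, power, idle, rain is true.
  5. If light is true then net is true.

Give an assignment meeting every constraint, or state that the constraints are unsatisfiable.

light = False, power = False, idle = False, net = False, rain = False

  (1) {idle, power, rain}: 0/3 true — not all ✓
  (2) idle=F, net=F — same ✓
  (3) power=F, net=F — not both ✓
  (4) {light, power, idle, rain}: 0 true — at most one ✓
  (5) light=F ⇒ net: vacuous ✓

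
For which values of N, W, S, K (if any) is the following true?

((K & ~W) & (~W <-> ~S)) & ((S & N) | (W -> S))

N = True, W = False, S = False, K = True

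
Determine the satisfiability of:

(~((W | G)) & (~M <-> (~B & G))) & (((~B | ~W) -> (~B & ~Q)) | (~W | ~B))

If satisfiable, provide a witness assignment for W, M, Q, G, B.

W: False; M: True; Q: False; G: False; B: False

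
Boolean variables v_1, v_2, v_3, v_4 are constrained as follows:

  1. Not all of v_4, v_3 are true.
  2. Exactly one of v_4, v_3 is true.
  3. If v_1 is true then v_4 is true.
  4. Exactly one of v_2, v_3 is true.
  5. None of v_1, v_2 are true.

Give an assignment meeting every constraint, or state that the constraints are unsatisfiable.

v_1 = False, v_2 = False, v_3 = True, v_4 = False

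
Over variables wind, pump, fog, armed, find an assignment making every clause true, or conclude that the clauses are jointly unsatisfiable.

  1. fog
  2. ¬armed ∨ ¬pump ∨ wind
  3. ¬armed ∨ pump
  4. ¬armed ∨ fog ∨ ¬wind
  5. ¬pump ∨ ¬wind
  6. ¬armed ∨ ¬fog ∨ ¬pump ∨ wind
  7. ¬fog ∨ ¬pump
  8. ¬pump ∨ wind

wind: False, pump: False, fog: True, armed: False

Unit clause (fog) forces fog = True.
In (¬fog ∨ ¬pump) only ¬pump is left, so pump = False.
In (¬armed ∨ pump) only ¬armed is left, so armed = False.
Set wind = False.
Check each clause:
  (fog): fog holds.
  (¬armed ∨ ¬pump ∨ wind): ¬armed holds.
  (¬armed ∨ pump): ¬armed holds.
  (¬armed ∨ fog ∨ ¬wind): ¬armed holds.
  (¬pump ∨ ¬wind): ¬pump holds.
  (¬armed ∨ ¬fog ∨ ¬pump ∨ wind): ¬armed holds.
  (¬fog ∨ ¬pump): ¬pump holds.
  (¬pump ∨ wind): ¬pump holds.
All clauses satisfied.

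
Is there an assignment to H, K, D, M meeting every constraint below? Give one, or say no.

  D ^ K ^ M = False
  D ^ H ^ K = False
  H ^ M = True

Adding constraints 1, 2, 3 mod 2: every variable appears an even number of times on the left, so the left side is 0.
But the right sides sum to 1 (mod 2). 0 ≠ 1 — the system is inconsistent.

No satisfying assignment exists.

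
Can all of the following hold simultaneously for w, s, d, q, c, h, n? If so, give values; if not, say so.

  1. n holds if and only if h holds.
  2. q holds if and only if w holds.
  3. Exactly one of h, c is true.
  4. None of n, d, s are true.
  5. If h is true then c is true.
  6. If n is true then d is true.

w = True, s = False, d = False, q = True, c = True, h = False, n = False

  (1) n=F, h=F — same ✓
  (2) q=T, w=T — same ✓
  (3) {h, c}: 1 true — exactly one ✓
  (4) {n, d, s}: 0 true — none ✓
  (5) h=F ⇒ c: vacuous ✓
  (6) n=F ⇒ d: vacuous ✓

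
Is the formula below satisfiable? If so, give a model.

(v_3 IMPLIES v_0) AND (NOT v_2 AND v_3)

v_0 = True; v_2 = False; v_3 = True

  v_3 IMPLIES v_0 = True
  NOT v_2 AND v_3 = True
    NOT v_2 = True
Both conjuncts True, so the formula holds.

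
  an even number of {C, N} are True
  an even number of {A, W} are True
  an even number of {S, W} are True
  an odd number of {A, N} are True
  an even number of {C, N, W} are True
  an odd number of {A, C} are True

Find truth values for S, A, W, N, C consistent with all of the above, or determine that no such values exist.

S = False; A = False; W = False; N = True; C = True

{C, N}: 2 true → even ✓
{A, W}: 0 true → even ✓
{S, W}: 0 true → even ✓
{A, N}: 1 true → odd ✓
{C, N, W}: 2 true → even ✓
{A, C}: 1 true → odd ✓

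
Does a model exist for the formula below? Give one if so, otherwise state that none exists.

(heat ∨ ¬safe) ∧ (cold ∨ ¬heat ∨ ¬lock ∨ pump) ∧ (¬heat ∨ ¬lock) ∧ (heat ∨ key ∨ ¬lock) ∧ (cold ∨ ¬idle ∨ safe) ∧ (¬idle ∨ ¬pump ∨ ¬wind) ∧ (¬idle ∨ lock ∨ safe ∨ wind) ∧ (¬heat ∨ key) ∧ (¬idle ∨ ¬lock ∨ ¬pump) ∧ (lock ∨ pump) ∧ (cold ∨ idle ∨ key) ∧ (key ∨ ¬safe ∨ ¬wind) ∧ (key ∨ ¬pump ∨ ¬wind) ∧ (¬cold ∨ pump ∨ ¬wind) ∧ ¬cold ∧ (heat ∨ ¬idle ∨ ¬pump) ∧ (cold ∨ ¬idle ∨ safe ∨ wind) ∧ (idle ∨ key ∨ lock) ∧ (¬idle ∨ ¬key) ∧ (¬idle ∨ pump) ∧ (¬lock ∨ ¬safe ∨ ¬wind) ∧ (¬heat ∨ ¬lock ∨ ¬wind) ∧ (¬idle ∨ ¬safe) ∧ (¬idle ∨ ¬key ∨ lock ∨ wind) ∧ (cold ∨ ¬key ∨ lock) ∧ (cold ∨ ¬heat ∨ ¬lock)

pump = False, key = True, idle = False, safe = False, cold = False, lock = True, wind = False, heat = False

Unit clause (¬cold) forces cold = False.
Set pump = False.
  then (lock ∨ pump) forces lock = True.
  then (¬idle ∨ pump) forces idle = False.
  then (cold ∨ ¬heat ∨ ¬lock) forces heat = False.
  then (heat ∨ ¬safe) forces safe = False.
  then (heat ∨ key ∨ ¬lock) forces key = True.
Set wind = False.
All clauses satisfied.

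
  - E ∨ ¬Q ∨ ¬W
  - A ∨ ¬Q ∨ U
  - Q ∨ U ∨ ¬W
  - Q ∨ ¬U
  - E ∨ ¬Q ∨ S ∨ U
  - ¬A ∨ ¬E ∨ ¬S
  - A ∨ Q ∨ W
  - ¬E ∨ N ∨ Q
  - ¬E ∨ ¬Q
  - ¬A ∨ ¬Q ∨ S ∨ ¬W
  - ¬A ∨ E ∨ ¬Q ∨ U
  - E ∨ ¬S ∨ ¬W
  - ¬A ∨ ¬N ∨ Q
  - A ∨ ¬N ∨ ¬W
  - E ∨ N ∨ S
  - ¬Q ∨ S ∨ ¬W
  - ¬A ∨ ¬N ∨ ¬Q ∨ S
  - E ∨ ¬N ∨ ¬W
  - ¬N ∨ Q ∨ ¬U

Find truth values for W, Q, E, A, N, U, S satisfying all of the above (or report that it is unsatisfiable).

Set W = False.
Set Q = False.
  then (Q ∨ ¬U) forces U = False.
  then (A ∨ Q ∨ W) forces A = True.
  then (¬A ∨ ¬N ∨ Q) forces N = False.
  then (¬E ∨ N ∨ Q) forces E = False.
  then (E ∨ N ∨ S) forces S = True.
All clauses satisfied.

W = False, Q = False, E = False, A = True, N = False, U = False, S = True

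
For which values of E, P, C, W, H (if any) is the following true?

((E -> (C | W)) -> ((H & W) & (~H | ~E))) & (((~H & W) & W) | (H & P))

E=F; P=T; C=F; W=T; H=T

  (E -> (C | W)) -> ((H & W) & (~H | ~E)) = True
    E -> (C | W) = True
      C | W = True
    (H & W) & (~H | ~E) = True
      H & W = True
      ~H | ~E = True
        ~H = False
        ~E = True
  ((~H & W) & W) | (H & P) = True
    (~H & W) & W = False
      ~H & W = False
        ~H = False
    H & P = True
Both conjuncts True, so the formula holds.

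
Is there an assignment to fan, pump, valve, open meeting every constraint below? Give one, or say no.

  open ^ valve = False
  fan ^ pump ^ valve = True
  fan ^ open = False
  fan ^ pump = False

fan: True, pump: True, valve: True, open: True

open ^ valve = T ^ T = False ✓
fan ^ pump ^ valve = T ^ T ^ T = True ✓
fan ^ open = T ^ T = False ✓
fan ^ pump = T ^ T = False ✓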